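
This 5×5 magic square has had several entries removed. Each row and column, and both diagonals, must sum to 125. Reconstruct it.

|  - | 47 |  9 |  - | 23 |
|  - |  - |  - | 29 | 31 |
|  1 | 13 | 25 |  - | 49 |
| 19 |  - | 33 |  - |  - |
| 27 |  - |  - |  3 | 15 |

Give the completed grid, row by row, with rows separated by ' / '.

35 47 9 11 23 / 43 5 17 29 31 / 1 13 25 37 49 / 19 21 33 45 7 / 27 39 41 3 15

From row 3, 125 − (1 + 13 + 25 + 49) gives (3,4) = 37.
From column 5, 125 − (23 + 31 + 49 + 15) gives (4,5) = 7.
Anti-diagonal: 23 + 29 + 25 + 27 + ? = 125, so (4,2) = 21.
The remaining cell in row 4 is (4,4) = 125 − 80 = 45.
Using column 4: 29 + 37 + 45 + 3 + ? → (1,4) = 125 − 114 = 11.
The remaining cell in row 1 is (1,1) = 125 − 90 = 35.
Column 1 needs 125; the known cells sum to 82, so (2,1) = 43.
Main diagonal must total 125; the given cells sum to 120, so (2,2) = 5.
From row 2, 125 − (43 + 5 + 29 + 31) gives (2,3) = 17.
Column 2 must total 125; the given cells sum to 86, so (5,2) = 39.
Column 3: 9 + 17 + 25 + 33 + ? = 125, so (5,3) = 41.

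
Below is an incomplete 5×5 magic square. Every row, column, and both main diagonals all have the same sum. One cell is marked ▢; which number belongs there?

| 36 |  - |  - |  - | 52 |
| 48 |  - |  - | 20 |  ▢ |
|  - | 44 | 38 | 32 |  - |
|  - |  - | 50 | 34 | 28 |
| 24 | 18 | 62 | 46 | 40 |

Row 5 is complete and sums to 190; that is the magic constant.
From column 4, 190 − (20 + 32 + 34 + 46) gives (1,4) = 58.
Main diagonal: 36 + 38 + 34 + 40 + ? = 190, so (2,2) = 42.
The remaining cell in anti-diagonal is (4,2) = 190 − 134 = 56.
Row 4 must total 190; the given cells sum to 168, so (4,1) = 22.
Column 1 must total 190; the given cells sum to 130, so (3,1) = 60.
Column 2 must total 190; the given cells sum to 160, so (1,2) = 30.
Using row 1: 36 + 30 + 58 + 52 + ? → (1,3) = 190 − 176 = 14.
Row 3 needs 190; the known cells sum to 174, so (3,5) = 16.
Column 3: 14 + 38 + 50 + 62 + ? = 190, so (2,3) = 26.
Column 5 must total 190; the given cells sum to 136, so (2,5) = 54.

54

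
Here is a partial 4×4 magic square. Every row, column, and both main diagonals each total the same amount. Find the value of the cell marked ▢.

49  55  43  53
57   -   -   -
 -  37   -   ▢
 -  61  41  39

Row 1 is complete and sums to 200; that is the magic constant.
Row 4 must total 200; the given cells sum to 141, so (4,1) = 59.
Using column 1: 49 + 57 + 59 + ? → (3,1) = 200 − 165 = 35.
Column 2 must total 200; the given cells sum to 153, so (2,2) = 47.
Main diagonal: 49 + 47 + 39 + ? = 200, so (3,3) = 65.
The remaining cell in anti-diagonal is (2,3) = 200 − 149 = 51.
The remaining cell in row 2 is (2,4) = 200 − 155 = 45.
The remaining cell in row 3 is (3,4) = 200 − 137 = 63.

63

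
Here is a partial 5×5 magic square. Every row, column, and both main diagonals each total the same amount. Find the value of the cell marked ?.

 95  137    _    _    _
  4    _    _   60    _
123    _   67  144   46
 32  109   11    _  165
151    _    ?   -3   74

130

Column 1 is complete and sums to 405; that is the magic constant.
Row 3 must total 405; the given cells sum to 380, so (3,2) = 25.
From row 4, 405 − (32 + 109 + 11 + 165) gives (4,4) = 88.
Column 4 must total 405; the given cells sum to 289, so (1,4) = 116.
Main diagonal: 95 + 67 + 88 + 74 + ? = 405, so (2,2) = 81.
Anti-diagonal needs 405; the known cells sum to 387, so (1,5) = 18.
From row 1, 405 − (95 + 137 + 116 + 18) gives (1,3) = 39.
Using column 2: 137 + 81 + 25 + 109 + ? → (5,2) = 405 − 352 = 53.
From column 5, 405 − (18 + 46 + 165 + 74) gives (2,5) = 102.
Row 2: 4 + 81 + 60 + 102 + ? = 405, so (2,3) = 158.
Using row 5: 151 + 53 + (-3) + 74 + ? → (5,3) = 405 − 275 = 130.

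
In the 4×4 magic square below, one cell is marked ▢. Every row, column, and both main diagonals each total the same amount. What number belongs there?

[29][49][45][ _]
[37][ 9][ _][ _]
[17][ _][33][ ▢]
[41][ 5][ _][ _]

13

Column 1 is complete and sums to 124; that is the magic constant.
Row 1: 29 + 49 + 45 + ? = 124, so (1,4) = 1.
Using column 2: 49 + 9 + 5 + ? → (3,2) = 124 − 63 = 61.
Main diagonal must total 124; the given cells sum to 71, so (4,4) = 53.
The remaining cell in anti-diagonal is (2,3) = 124 − 103 = 21.
The remaining cell in row 2 is (2,4) = 124 − 67 = 57.
Row 3 must total 124; the given cells sum to 111, so (3,4) = 13.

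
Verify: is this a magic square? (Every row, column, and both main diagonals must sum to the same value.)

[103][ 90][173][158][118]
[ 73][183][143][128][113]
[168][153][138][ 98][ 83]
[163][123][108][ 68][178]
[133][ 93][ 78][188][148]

No — column 2 sums to 642 but row 3 sums to 640.

Row 1: 103 + 90 + 173 + 158 + 118 = 642.
Row 2: 73 + 183 + 143 + 128 + 113 = 640.
Row 3: 168 + 153 + 138 + 98 + 83 = 640.
Row 4: 163 + 123 + 108 + 68 + 178 = 640.
Row 5: 133 + 93 + 78 + 188 + 148 = 640.
Column 1: 103 + 73 + 168 + 163 + 133 = 640.
Column 2: 90 + 183 + 153 + 123 + 93 = 642.
Column 3: 173 + 143 + 138 + 108 + 78 = 640.
Column 4: 158 + 128 + 98 + 68 + 188 = 640.
Column 5: 118 + 113 + 83 + 178 + 148 = 640.
Main diagonal: 103 + 183 + 138 + 68 + 148 = 640.
Anti-diagonal: 118 + 128 + 138 + 123 + 133 = 640.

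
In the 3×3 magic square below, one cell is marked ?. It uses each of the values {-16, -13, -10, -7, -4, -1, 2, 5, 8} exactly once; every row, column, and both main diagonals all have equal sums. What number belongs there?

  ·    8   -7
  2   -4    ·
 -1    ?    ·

-16

The 9 entries sum to -36, so each line sums to -36/3 = -12.
Row 1 must total -12; the given cells sum to 1, so (1,1) = -13.
From row 2, -12 − (2 + (-4)) gives (2,3) = -10.
The remaining cell in column 2 is (3,2) = -12 − 4 = -16.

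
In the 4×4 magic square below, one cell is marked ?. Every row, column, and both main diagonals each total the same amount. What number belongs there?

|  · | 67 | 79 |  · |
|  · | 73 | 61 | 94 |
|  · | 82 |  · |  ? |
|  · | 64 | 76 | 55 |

85

Column 2 is complete and sums to 286; that is the magic constant.
From row 2, 286 − (73 + 61 + 94) gives (2,1) = 58.
From row 4, 286 − (64 + 76 + 55) gives (4,1) = 91.
Using column 3: 79 + 61 + 76 + ? → (3,3) = 286 − 216 = 70.
Main diagonal needs 286; the known cells sum to 198, so (1,1) = 88.
Anti-diagonal must total 286; the given cells sum to 234, so (1,4) = 52.
From column 1, 286 − (88 + 58 + 91) gives (3,1) = 49.
From column 4, 286 − (52 + 94 + 55) gives (3,4) = 85.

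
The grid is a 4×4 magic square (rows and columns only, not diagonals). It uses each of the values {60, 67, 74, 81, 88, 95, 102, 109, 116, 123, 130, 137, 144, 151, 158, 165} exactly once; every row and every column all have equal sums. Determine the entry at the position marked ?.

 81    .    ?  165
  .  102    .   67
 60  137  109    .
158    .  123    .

The 16 entries sum to 1800, so each line sums to 1800/4 = 450.
Row 3 needs 450; the known cells sum to 306, so (3,4) = 144.
Column 1: 81 + 60 + 158 + ? = 450, so (2,1) = 151.
The remaining cell in column 4 is (4,4) = 450 − 376 = 74.
Row 2 must total 450; the given cells sum to 320, so (2,3) = 130.
The remaining cell in row 4 is (4,2) = 450 − 355 = 95.
The remaining cell in column 2 is (1,2) = 450 − 334 = 116.
Column 3: 130 + 109 + 123 + ? = 450, so (1,3) = 88.

88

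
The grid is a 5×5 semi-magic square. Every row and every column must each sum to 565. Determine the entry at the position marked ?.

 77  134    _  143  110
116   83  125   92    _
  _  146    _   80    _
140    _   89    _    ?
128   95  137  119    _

Row 1 needs 565; the known cells sum to 464, so (1,3) = 101.
Using row 2: 116 + 83 + 125 + 92 + ? → (2,5) = 565 − 416 = 149.
The remaining cell in row 5 is (5,5) = 565 − 479 = 86.
The remaining cell in column 1 is (3,1) = 565 − 461 = 104.
From column 2, 565 − (134 + 83 + 146 + 95) gives (4,2) = 107.
Column 3: 101 + 125 + 89 + 137 + ? = 565, so (3,3) = 113.
Column 4 needs 565; the known cells sum to 434, so (4,4) = 131.
Row 3 must total 565; the given cells sum to 443, so (3,5) = 122.
Row 4 needs 565; the known cells sum to 467, so (4,5) = 98.

98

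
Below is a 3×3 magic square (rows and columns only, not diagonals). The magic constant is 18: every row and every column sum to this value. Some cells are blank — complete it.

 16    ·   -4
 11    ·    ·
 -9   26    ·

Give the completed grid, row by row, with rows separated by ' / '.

The remaining cell in row 1 is (1,2) = 18 − 12 = 6.
Row 3 needs 18; the known cells sum to 17, so (3,3) = 1.
Using column 2: 6 + 26 + ? → (2,2) = 18 − 32 = -14.
Column 3: -4 + 1 + ? = 18, so (2,3) = 21.

16 6 -4 / 11 -14 21 / -9 26 1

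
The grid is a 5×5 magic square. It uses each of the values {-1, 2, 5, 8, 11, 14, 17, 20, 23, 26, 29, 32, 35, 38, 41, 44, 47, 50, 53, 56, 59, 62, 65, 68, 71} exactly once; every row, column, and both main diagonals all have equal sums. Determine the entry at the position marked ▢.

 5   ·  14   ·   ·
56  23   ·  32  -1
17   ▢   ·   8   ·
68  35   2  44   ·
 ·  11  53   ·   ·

The 25 entries sum to 875, so each line sums to 875/5 = 175.
The remaining cell in row 2 is (2,3) = 175 − 110 = 65.
Row 4: 68 + 35 + 2 + 44 + ? = 175, so (4,5) = 26.
The remaining cell in column 1 is (5,1) = 175 − 146 = 29.
From column 3, 175 − (14 + 65 + 2 + 53) gives (3,3) = 41.
Using main diagonal: 5 + 23 + 41 + 44 + ? → (5,5) = 175 − 113 = 62.
The remaining cell in anti-diagonal is (1,5) = 175 − 137 = 38.
Row 5 must total 175; the given cells sum to 155, so (5,4) = 20.
Using column 4: 32 + 8 + 44 + 20 + ? → (1,4) = 175 − 104 = 71.
The remaining cell in column 5 is (3,5) = 175 − 125 = 50.
Using row 1: 5 + 14 + 71 + 38 + ? → (1,2) = 175 − 128 = 47.
Row 3: 17 + 41 + 8 + 50 + ? = 175, so (3,2) = 59.

59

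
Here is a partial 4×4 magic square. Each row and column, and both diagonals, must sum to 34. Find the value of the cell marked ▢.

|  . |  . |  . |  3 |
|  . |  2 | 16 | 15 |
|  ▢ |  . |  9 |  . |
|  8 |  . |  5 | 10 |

Row 2 must total 34; the given cells sum to 33, so (2,1) = 1.
Row 4 needs 34; the known cells sum to 23, so (4,2) = 11.
Column 3 needs 34; the known cells sum to 30, so (1,3) = 4.
From column 4, 34 − (3 + 15 + 10) gives (3,4) = 6.
Main diagonal must total 34; the given cells sum to 21, so (1,1) = 13.
Using anti-diagonal: 3 + 16 + 8 + ? → (3,2) = 34 − 27 = 7.
The remaining cell in row 1 is (1,2) = 34 − 20 = 14.
From row 3, 34 − (7 + 9 + 6) gives (3,1) = 12.

12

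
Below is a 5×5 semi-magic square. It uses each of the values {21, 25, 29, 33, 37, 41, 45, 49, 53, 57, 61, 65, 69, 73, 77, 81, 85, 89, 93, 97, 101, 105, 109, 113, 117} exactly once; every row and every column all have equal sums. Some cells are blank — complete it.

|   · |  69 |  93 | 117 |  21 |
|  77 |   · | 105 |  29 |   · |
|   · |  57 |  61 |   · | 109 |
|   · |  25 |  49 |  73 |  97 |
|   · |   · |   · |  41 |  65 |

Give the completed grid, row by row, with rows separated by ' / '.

The 25 entries sum to 1725, so each line sums to 1725/5 = 345.
Using row 1: 69 + 93 + 117 + 21 + ? → (1,1) = 345 − 300 = 45.
Row 4 must total 345; the given cells sum to 244, so (4,1) = 101.
Using column 3: 93 + 105 + 61 + 49 + ? → (5,3) = 345 − 308 = 37.
Column 4 needs 345; the known cells sum to 260, so (3,4) = 85.
Column 5 must total 345; the given cells sum to 292, so (2,5) = 53.
Row 2 needs 345; the known cells sum to 264, so (2,2) = 81.
Row 3 needs 345; the known cells sum to 312, so (3,1) = 33.
Column 1 must total 345; the given cells sum to 256, so (5,1) = 89.
Column 2 must total 345; the given cells sum to 232, so (5,2) = 113.

45 69 93 117 21 / 77 81 105 29 53 / 33 57 61 85 109 / 101 25 49 73 97 / 89 113 37 41 65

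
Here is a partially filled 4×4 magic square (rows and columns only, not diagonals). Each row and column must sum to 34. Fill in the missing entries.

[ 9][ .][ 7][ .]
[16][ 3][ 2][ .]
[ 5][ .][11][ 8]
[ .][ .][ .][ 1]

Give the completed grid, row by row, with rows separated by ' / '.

Using row 2: 16 + 3 + 2 + ? → (2,4) = 34 − 21 = 13.
Row 3: 5 + 11 + 8 + ? = 34, so (3,2) = 10.
Column 1 must total 34; the given cells sum to 30, so (4,1) = 4.
From column 3, 34 − (7 + 2 + 11) gives (4,3) = 14.
Column 4 must total 34; the given cells sum to 22, so (1,4) = 12.
The remaining cell in row 1 is (1,2) = 34 − 28 = 6.
Using row 4: 4 + 14 + 1 + ? → (4,2) = 34 − 19 = 15.

9 6 7 12 / 16 3 2 13 / 5 10 11 8 / 4 15 14 1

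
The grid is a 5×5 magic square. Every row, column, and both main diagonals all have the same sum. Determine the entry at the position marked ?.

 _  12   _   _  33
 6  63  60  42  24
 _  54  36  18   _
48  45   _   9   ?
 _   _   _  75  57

66

Row 2 is complete and sums to 195; that is the magic constant.
Column 2 must total 195; the given cells sum to 174, so (5,2) = 21.
Using column 4: 42 + 18 + 9 + 75 + ? → (1,4) = 195 − 144 = 51.
The remaining cell in main diagonal is (1,1) = 195 − 165 = 30.
Anti-diagonal needs 195; the known cells sum to 156, so (5,1) = 39.
Row 1 needs 195; the known cells sum to 126, so (1,3) = 69.
Row 5 must total 195; the given cells sum to 192, so (5,3) = 3.
Column 1: 30 + 6 + 48 + 39 + ? = 195, so (3,1) = 72.
Column 3: 69 + 60 + 36 + 3 + ? = 195, so (4,3) = 27.
Using row 3: 72 + 54 + 36 + 18 + ? → (3,5) = 195 − 180 = 15.
Using row 4: 48 + 45 + 27 + 9 + ? → (4,5) = 195 − 129 = 66.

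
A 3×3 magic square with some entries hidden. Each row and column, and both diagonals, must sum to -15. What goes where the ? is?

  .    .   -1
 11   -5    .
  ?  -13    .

-9

Row 2: 11 + (-5) + ? = -15, so (2,3) = -21.
Column 2 needs -15; the known cells sum to -18, so (1,2) = 3.
The remaining cell in column 3 is (3,3) = -15 − (-22) = 7.
Main diagonal: -5 + 7 + ? = -15, so (1,1) = -17.
Anti-diagonal needs -15; the known cells sum to -6, so (3,1) = -9.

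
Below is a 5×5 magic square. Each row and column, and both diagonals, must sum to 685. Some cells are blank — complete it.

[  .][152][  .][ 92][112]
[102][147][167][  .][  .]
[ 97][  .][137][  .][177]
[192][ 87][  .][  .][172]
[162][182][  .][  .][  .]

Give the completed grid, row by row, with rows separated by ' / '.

Column 1 must total 685; the given cells sum to 553, so (1,1) = 132.
The remaining cell in column 2 is (3,2) = 685 − 568 = 117.
Anti-diagonal: 112 + 137 + 87 + 162 + ? = 685, so (2,4) = 187.
Row 1 must total 685; the given cells sum to 488, so (1,3) = 197.
Row 2 needs 685; the known cells sum to 603, so (2,5) = 82.
Row 3 needs 685; the known cells sum to 528, so (3,4) = 157.
Column 5: 112 + 82 + 177 + 172 + ? = 685, so (5,5) = 142.
From main diagonal, 685 − (132 + 147 + 137 + 142) gives (4,4) = 127.
Row 4 needs 685; the known cells sum to 578, so (4,3) = 107.
The remaining cell in column 3 is (5,3) = 685 − 608 = 77.
Column 4 needs 685; the known cells sum to 563, so (5,4) = 122.

132 152 197 92 112 / 102 147 167 187 82 / 97 117 137 157 177 / 192 87 107 127 172 / 162 182 77 122 142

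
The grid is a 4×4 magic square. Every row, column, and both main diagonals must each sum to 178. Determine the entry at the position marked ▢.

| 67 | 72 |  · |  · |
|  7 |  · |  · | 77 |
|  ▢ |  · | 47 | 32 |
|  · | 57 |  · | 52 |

From column 4, 178 − (77 + 32 + 52) gives (1,4) = 17.
Main diagonal must total 178; the given cells sum to 166, so (2,2) = 12.
Row 1: 67 + 72 + 17 + ? = 178, so (1,3) = 22.
Row 2 needs 178; the known cells sum to 96, so (2,3) = 82.
Column 2: 72 + 12 + 57 + ? = 178, so (3,2) = 37.
The remaining cell in column 3 is (4,3) = 178 − 151 = 27.
Anti-diagonal needs 178; the known cells sum to 136, so (4,1) = 42.
Row 3 needs 178; the known cells sum to 116, so (3,1) = 62.

62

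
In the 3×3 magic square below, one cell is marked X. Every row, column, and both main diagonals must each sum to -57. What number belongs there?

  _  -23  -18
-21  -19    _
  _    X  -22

-15

Using row 1: -23 + (-18) + ? → (1,1) = -57 − (-41) = -16.
Using row 2: -21 + (-19) + ? → (2,3) = -57 − (-40) = -17.
Using column 1: -16 + (-21) + ? → (3,1) = -57 − (-37) = -20.
Column 2 needs -57; the known cells sum to -42, so (3,2) = -15.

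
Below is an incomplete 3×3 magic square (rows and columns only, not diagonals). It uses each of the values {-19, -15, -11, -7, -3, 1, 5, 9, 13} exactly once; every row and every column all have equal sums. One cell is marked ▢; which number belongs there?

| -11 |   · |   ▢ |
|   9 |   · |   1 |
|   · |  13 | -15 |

5

The 9 entries sum to -27, so each line sums to -27/3 = -9.
From row 2, -9 − (9 + 1) gives (2,2) = -19.
The remaining cell in row 3 is (3,1) = -9 − (-2) = -7.
Column 2 must total -9; the given cells sum to -6, so (1,2) = -3.
Column 3 must total -9; the given cells sum to -14, so (1,3) = 5.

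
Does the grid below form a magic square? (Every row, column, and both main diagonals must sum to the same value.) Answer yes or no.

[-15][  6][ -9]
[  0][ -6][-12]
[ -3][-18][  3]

Row 1: -15 + 6 + (-9) = -18.
Row 2: 0 + (-6) + (-12) = -18.
Row 3: -3 + (-18) + 3 = -18.
Column 1: -15 + 0 + (-3) = -18.
Column 2: 6 + (-6) + (-18) = -18.
Column 3: -9 + (-12) + 3 = -18.
Main diagonal: -15 + (-6) + 3 = -18.
Anti-diagonal: -9 + (-6) + (-3) = -18.
All lines sum to -18.

Yes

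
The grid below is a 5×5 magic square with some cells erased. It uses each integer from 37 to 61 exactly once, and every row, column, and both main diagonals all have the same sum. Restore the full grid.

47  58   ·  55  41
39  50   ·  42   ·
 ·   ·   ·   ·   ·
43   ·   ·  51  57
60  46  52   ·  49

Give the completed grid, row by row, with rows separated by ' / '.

47 58 44 55 41 / 39 50 61 42 53 / 56 37 48 59 45 / 43 54 40 51 57 / 60 46 52 38 49

The entries are 37 through 61, which sum to 1225, so each line sums to 1225/5 = 245.
Row 1 needs 245; the known cells sum to 201, so (1,3) = 44.
Row 5 must total 245; the given cells sum to 207, so (5,4) = 38.
The remaining cell in column 1 is (3,1) = 245 − 189 = 56.
Column 4: 55 + 42 + 51 + 38 + ? = 245, so (3,4) = 59.
Main diagonal needs 245; the known cells sum to 197, so (3,3) = 48.
Using anti-diagonal: 41 + 42 + 48 + 60 + ? → (4,2) = 245 − 191 = 54.
Using row 4: 43 + 54 + 51 + 57 + ? → (4,3) = 245 − 205 = 40.
Using column 2: 58 + 50 + 54 + 46 + ? → (3,2) = 245 − 208 = 37.
Using column 3: 44 + 48 + 40 + 52 + ? → (2,3) = 245 − 184 = 61.
Row 2 needs 245; the known cells sum to 192, so (2,5) = 53.
Row 3 needs 245; the known cells sum to 200, so (3,5) = 45.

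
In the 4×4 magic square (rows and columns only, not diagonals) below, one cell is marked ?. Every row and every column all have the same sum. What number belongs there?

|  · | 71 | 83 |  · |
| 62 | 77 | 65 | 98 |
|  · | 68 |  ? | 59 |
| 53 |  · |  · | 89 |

80

Row 2 is complete and sums to 302; that is the magic constant.
Column 2 needs 302; the known cells sum to 216, so (4,2) = 86.
The remaining cell in column 4 is (1,4) = 302 − 246 = 56.
Row 1 needs 302; the known cells sum to 210, so (1,1) = 92.
Row 4 must total 302; the given cells sum to 228, so (4,3) = 74.
Column 1: 92 + 62 + 53 + ? = 302, so (3,1) = 95.
Column 3 needs 302; the known cells sum to 222, so (3,3) = 80.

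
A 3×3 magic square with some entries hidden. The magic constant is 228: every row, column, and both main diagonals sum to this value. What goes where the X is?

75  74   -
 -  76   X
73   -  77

72

Using row 1: 75 + 74 + ? → (1,3) = 228 − 149 = 79.
Row 3 needs 228; the known cells sum to 150, so (3,2) = 78.
Column 1: 75 + 73 + ? = 228, so (2,1) = 80.
Column 3 must total 228; the given cells sum to 156, so (2,3) = 72.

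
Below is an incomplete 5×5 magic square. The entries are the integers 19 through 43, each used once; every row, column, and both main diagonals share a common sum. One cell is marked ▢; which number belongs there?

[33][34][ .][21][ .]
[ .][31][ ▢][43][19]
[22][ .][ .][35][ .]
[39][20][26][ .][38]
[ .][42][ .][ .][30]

37

The entries are 19 through 43, which sum to 775, so each line sums to 775/5 = 155.
Row 4: 39 + 20 + 26 + 38 + ? = 155, so (4,4) = 32.
Column 2 must total 155; the given cells sum to 127, so (3,2) = 28.
Column 4: 21 + 43 + 35 + 32 + ? = 155, so (5,4) = 24.
From main diagonal, 155 − (33 + 31 + 32 + 30) gives (3,3) = 29.
Row 3: 22 + 28 + 29 + 35 + ? = 155, so (3,5) = 41.
Using column 5: 19 + 41 + 38 + 30 + ? → (1,5) = 155 − 128 = 27.
Anti-diagonal: 27 + 43 + 29 + 20 + ? = 155, so (5,1) = 36.
Row 1 needs 155; the known cells sum to 115, so (1,3) = 40.
Row 5 must total 155; the given cells sum to 132, so (5,3) = 23.
Column 1 needs 155; the known cells sum to 130, so (2,1) = 25.
The remaining cell in column 3 is (2,3) = 155 − 118 = 37.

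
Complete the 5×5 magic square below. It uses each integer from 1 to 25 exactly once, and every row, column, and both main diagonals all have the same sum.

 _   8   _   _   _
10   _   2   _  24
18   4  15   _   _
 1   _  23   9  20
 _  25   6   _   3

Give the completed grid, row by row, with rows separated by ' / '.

The entries are 1 through 25, which sum to 325, so each line sums to 325/5 = 65.
The remaining cell in row 4 is (4,2) = 65 − 53 = 12.
Column 2 needs 65; the known cells sum to 49, so (2,2) = 16.
Column 3 needs 65; the known cells sum to 46, so (1,3) = 19.
The remaining cell in main diagonal is (1,1) = 65 − 43 = 22.
Row 2: 10 + 16 + 2 + 24 + ? = 65, so (2,4) = 13.
From column 1, 65 − (22 + 10 + 18 + 1) gives (5,1) = 14.
From anti-diagonal, 65 − (13 + 15 + 12 + 14) gives (1,5) = 11.
From row 1, 65 − (22 + 8 + 19 + 11) gives (1,4) = 5.
Using row 5: 14 + 25 + 6 + 3 + ? → (5,4) = 65 − 48 = 17.
From column 4, 65 − (5 + 13 + 9 + 17) gives (3,4) = 21.
From column 5, 65 − (11 + 24 + 20 + 3) gives (3,5) = 7.

22 8 19 5 11 / 10 16 2 13 24 / 18 4 15 21 7 / 1 12 23 9 20 / 14 25 6 17 3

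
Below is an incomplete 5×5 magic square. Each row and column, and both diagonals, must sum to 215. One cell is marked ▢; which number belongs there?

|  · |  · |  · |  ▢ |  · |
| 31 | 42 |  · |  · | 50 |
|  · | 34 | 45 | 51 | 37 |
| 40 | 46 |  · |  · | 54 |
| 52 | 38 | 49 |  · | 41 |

47

Using row 3: 34 + 45 + 51 + 37 + ? → (3,1) = 215 − 167 = 48.
Using row 5: 52 + 38 + 49 + 41 + ? → (5,4) = 215 − 180 = 35.
Column 1 must total 215; the given cells sum to 171, so (1,1) = 44.
Using column 2: 42 + 34 + 46 + 38 + ? → (1,2) = 215 − 160 = 55.
The remaining cell in column 5 is (1,5) = 215 − 182 = 33.
From main diagonal, 215 − (44 + 42 + 45 + 41) gives (4,4) = 43.
From anti-diagonal, 215 − (33 + 45 + 46 + 52) gives (2,4) = 39.
The remaining cell in row 2 is (2,3) = 215 − 162 = 53.
Row 4 needs 215; the known cells sum to 183, so (4,3) = 32.
Using column 3: 53 + 45 + 32 + 49 + ? → (1,3) = 215 − 179 = 36.
From column 4, 215 − (39 + 51 + 43 + 35) gives (1,4) = 47.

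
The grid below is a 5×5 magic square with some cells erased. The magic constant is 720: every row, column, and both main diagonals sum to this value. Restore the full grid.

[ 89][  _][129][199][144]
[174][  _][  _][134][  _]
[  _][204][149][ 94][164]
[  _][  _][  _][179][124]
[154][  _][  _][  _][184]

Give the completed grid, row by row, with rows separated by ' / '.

Using row 1: 89 + 129 + 199 + 144 + ? → (1,2) = 720 − 561 = 159.
Row 3 needs 720; the known cells sum to 611, so (3,1) = 109.
The remaining cell in column 1 is (4,1) = 720 − 526 = 194.
Column 4 needs 720; the known cells sum to 606, so (5,4) = 114.
Column 5: 144 + 164 + 124 + 184 + ? = 720, so (2,5) = 104.
Main diagonal needs 720; the known cells sum to 601, so (2,2) = 119.
Using anti-diagonal: 144 + 134 + 149 + 154 + ? → (4,2) = 720 − 581 = 139.
The remaining cell in row 2 is (2,3) = 720 − 531 = 189.
The remaining cell in row 4 is (4,3) = 720 − 636 = 84.
Using column 2: 159 + 119 + 204 + 139 + ? → (5,2) = 720 − 621 = 99.
Using column 3: 129 + 189 + 149 + 84 + ? → (5,3) = 720 − 551 = 169.

89 159 129 199 144 / 174 119 189 134 104 / 109 204 149 94 164 / 194 139 84 179 124 / 154 99 169 114 184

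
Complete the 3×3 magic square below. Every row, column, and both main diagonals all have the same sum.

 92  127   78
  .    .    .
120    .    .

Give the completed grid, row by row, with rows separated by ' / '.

Row 1 is already complete: 92 + 127 + 78 = 297, so that is the magic constant.
From column 1, 297 − (92 + 120) gives (2,1) = 85.
Anti-diagonal: 78 + 120 + ? = 297, so (2,2) = 99.
The remaining cell in row 2 is (2,3) = 297 − 184 = 113.
From column 2, 297 − (127 + 99) gives (3,2) = 71.
Column 3 must total 297; the given cells sum to 191, so (3,3) = 106.

92 127 78 / 85 99 113 / 120 71 106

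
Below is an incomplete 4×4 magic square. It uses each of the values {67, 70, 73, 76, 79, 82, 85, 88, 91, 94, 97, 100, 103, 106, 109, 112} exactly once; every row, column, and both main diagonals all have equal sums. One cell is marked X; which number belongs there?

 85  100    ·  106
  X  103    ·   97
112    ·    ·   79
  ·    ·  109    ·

70

The 16 entries sum to 1432, so each line sums to 1432/4 = 358.
Using row 1: 85 + 100 + 106 + ? → (1,3) = 358 − 291 = 67.
Column 4: 106 + 97 + 79 + ? = 358, so (4,4) = 76.
From main diagonal, 358 − (85 + 103 + 76) gives (3,3) = 94.
Using row 3: 112 + 94 + 79 + ? → (3,2) = 358 − 285 = 73.
From column 2, 358 − (100 + 103 + 73) gives (4,2) = 82.
Column 3: 67 + 94 + 109 + ? = 358, so (2,3) = 88.
Anti-diagonal needs 358; the known cells sum to 267, so (4,1) = 91.
From row 2, 358 − (103 + 88 + 97) gives (2,1) = 70.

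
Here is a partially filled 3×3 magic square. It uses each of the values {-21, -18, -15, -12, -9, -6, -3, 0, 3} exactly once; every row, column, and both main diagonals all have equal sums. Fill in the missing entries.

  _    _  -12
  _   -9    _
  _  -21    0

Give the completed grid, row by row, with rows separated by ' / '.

-18 3 -12 / -3 -9 -15 / -6 -21 0

The 9 entries sum to -81, so each line sums to -81/3 = -27.
Row 3: -21 + 0 + ? = -27, so (3,1) = -6.
Using column 2: -9 + (-21) + ? → (1,2) = -27 − (-30) = 3.
Using column 3: -12 + 0 + ? → (2,3) = -27 − (-12) = -15.
The remaining cell in main diagonal is (1,1) = -27 − (-9) = -18.
Row 2 needs -27; the known cells sum to -24, so (2,1) = -3.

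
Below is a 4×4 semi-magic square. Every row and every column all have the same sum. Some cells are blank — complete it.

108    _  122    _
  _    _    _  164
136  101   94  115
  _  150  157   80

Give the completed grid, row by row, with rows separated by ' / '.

Row 3 is already complete: 136 + 101 + 94 + 115 = 446, so that is the magic constant.
Row 4 must total 446; the given cells sum to 387, so (4,1) = 59.
Using column 1: 108 + 136 + 59 + ? → (2,1) = 446 − 303 = 143.
Using column 3: 122 + 94 + 157 + ? → (2,3) = 446 − 373 = 73.
Column 4 needs 446; the known cells sum to 359, so (1,4) = 87.
Row 1 needs 446; the known cells sum to 317, so (1,2) = 129.
The remaining cell in row 2 is (2,2) = 446 − 380 = 66.

108 129 122 87 / 143 66 73 164 / 136 101 94 115 / 59 150 157 80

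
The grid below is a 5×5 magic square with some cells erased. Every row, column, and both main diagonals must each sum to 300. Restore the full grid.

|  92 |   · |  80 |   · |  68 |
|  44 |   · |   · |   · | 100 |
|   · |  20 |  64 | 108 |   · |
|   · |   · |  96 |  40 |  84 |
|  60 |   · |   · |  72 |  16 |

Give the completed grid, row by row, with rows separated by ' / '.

92 36 80 24 68 / 44 88 12 56 100 / 76 20 64 108 32 / 28 52 96 40 84 / 60 104 48 72 16

From column 5, 300 − (68 + 100 + 84 + 16) gives (3,5) = 32.
The remaining cell in main diagonal is (2,2) = 300 − 212 = 88.
Row 3 needs 300; the known cells sum to 224, so (3,1) = 76.
From column 1, 300 − (92 + 44 + 76 + 60) gives (4,1) = 28.
Row 4 must total 300; the given cells sum to 248, so (4,2) = 52.
The remaining cell in anti-diagonal is (2,4) = 300 − 244 = 56.
From row 2, 300 − (44 + 88 + 56 + 100) gives (2,3) = 12.
The remaining cell in column 3 is (5,3) = 300 − 252 = 48.
Using column 4: 56 + 108 + 40 + 72 + ? → (1,4) = 300 − 276 = 24.
Row 1 must total 300; the given cells sum to 264, so (1,2) = 36.
From row 5, 300 − (60 + 48 + 72 + 16) gives (5,2) = 104.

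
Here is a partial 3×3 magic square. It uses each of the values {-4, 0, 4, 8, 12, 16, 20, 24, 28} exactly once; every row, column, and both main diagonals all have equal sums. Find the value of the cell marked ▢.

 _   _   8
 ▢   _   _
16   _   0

-4

The 9 entries sum to 108, so each line sums to 108/3 = 36.
Row 3: 16 + 0 + ? = 36, so (3,2) = 20.
From column 3, 36 − (8 + 0) gives (2,3) = 28.
Anti-diagonal needs 36; the known cells sum to 24, so (2,2) = 12.
Row 2: 12 + 28 + ? = 36, so (2,1) = -4.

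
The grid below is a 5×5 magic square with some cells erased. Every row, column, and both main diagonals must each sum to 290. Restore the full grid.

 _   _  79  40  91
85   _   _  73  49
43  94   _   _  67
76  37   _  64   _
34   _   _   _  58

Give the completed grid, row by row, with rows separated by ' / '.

52 28 79 40 91 / 85 61 22 73 49 / 43 94 55 31 67 / 76 37 88 64 25 / 34 70 46 82 58

Using column 1: 85 + 43 + 76 + 34 + ? → (1,1) = 290 − 238 = 52.
Using column 5: 91 + 49 + 67 + 58 + ? → (4,5) = 290 − 265 = 25.
The remaining cell in anti-diagonal is (3,3) = 290 − 235 = 55.
Row 1 needs 290; the known cells sum to 262, so (1,2) = 28.
The remaining cell in row 3 is (3,4) = 290 − 259 = 31.
Row 4: 76 + 37 + 64 + 25 + ? = 290, so (4,3) = 88.
Column 4: 40 + 73 + 31 + 64 + ? = 290, so (5,4) = 82.
The remaining cell in main diagonal is (2,2) = 290 − 229 = 61.
The remaining cell in row 2 is (2,3) = 290 − 268 = 22.
From column 2, 290 − (28 + 61 + 94 + 37) gives (5,2) = 70.
The remaining cell in column 3 is (5,3) = 290 − 244 = 46.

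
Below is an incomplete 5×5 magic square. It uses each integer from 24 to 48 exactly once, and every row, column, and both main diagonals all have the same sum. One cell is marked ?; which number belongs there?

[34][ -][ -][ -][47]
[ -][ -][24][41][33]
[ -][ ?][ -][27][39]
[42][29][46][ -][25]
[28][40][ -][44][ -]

The entries are 24 through 48, which sum to 900, so each line sums to 900/5 = 180.
Using row 4: 42 + 29 + 46 + 25 + ? → (4,4) = 180 − 142 = 38.
From column 4, 180 − (41 + 27 + 38 + 44) gives (1,4) = 30.
Column 5 must total 180; the given cells sum to 144, so (5,5) = 36.
Anti-diagonal needs 180; the known cells sum to 145, so (3,3) = 35.
The remaining cell in row 5 is (5,3) = 180 − 148 = 32.
The remaining cell in column 3 is (1,3) = 180 − 137 = 43.
Main diagonal must total 180; the given cells sum to 143, so (2,2) = 37.
Using row 1: 34 + 43 + 30 + 47 + ? → (1,2) = 180 − 154 = 26.
Row 2 must total 180; the given cells sum to 135, so (2,1) = 45.
The remaining cell in column 1 is (3,1) = 180 − 149 = 31.
Column 2 needs 180; the known cells sum to 132, so (3,2) = 48.

48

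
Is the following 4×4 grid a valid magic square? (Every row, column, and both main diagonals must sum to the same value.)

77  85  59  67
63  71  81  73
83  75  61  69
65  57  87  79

Yes

Row 1: 77 + 85 + 59 + 67 = 288.
Row 2: 63 + 71 + 81 + 73 = 288.
Row 3: 83 + 75 + 61 + 69 = 288.
Row 4: 65 + 57 + 87 + 79 = 288.
Column 1: 77 + 63 + 83 + 65 = 288.
Column 2: 85 + 71 + 75 + 57 = 288.
Column 3: 59 + 81 + 61 + 87 = 288.
Column 4: 67 + 73 + 69 + 79 = 288.
Main diagonal: 77 + 71 + 61 + 79 = 288.
Anti-diagonal: 67 + 81 + 75 + 65 = 288.
All lines sum to 288.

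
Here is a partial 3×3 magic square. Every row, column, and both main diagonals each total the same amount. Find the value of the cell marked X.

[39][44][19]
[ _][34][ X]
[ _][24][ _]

54

Row 1 is complete and sums to 102; that is the magic constant.
From main diagonal, 102 − (39 + 34) gives (3,3) = 29.
Using anti-diagonal: 19 + 34 + ? → (3,1) = 102 − 53 = 49.
Column 1 needs 102; the known cells sum to 88, so (2,1) = 14.
The remaining cell in column 3 is (2,3) = 102 − 48 = 54.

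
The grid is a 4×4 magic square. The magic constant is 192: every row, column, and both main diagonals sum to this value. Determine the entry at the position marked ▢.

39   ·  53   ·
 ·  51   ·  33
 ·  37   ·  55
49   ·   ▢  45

35

The remaining cell in column 4 is (1,4) = 192 − 133 = 59.
Main diagonal: 39 + 51 + 45 + ? = 192, so (3,3) = 57.
From anti-diagonal, 192 − (59 + 37 + 49) gives (2,3) = 47.
Row 1: 39 + 53 + 59 + ? = 192, so (1,2) = 41.
Using row 2: 51 + 47 + 33 + ? → (2,1) = 192 − 131 = 61.
Row 3 must total 192; the given cells sum to 149, so (3,1) = 43.
Column 2 needs 192; the known cells sum to 129, so (4,2) = 63.
From column 3, 192 − (53 + 47 + 57) gives (4,3) = 35.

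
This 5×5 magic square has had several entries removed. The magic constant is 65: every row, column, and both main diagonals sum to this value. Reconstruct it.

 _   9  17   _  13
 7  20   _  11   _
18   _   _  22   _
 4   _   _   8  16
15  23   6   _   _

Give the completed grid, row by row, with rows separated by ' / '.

21 9 17 5 13 / 7 20 3 11 24 / 18 1 14 22 10 / 4 12 25 8 16 / 15 23 6 19 2

From column 1, 65 − (7 + 18 + 4 + 15) gives (1,1) = 21.
Row 1: 21 + 9 + 17 + 13 + ? = 65, so (1,4) = 5.
Column 4 must total 65; the given cells sum to 46, so (5,4) = 19.
Row 5: 15 + 23 + 6 + 19 + ? = 65, so (5,5) = 2.
Main diagonal must total 65; the given cells sum to 51, so (3,3) = 14.
Anti-diagonal must total 65; the given cells sum to 53, so (4,2) = 12.
Row 4 needs 65; the known cells sum to 40, so (4,3) = 25.
Using column 2: 9 + 20 + 12 + 23 + ? → (3,2) = 65 − 64 = 1.
From column 3, 65 − (17 + 14 + 25 + 6) gives (2,3) = 3.
Row 2 needs 65; the known cells sum to 41, so (2,5) = 24.
From row 3, 65 − (18 + 1 + 14 + 22) gives (3,5) = 10.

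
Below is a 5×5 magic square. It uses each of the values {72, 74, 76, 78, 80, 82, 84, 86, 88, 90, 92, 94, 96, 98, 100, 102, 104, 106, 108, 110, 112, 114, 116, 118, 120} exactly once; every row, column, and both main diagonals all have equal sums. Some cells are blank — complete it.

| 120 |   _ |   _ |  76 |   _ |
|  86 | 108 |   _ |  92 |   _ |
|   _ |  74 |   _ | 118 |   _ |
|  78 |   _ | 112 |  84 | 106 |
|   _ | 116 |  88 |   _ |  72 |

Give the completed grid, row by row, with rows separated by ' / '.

120 82 104 76 98 / 86 108 80 92 114 / 102 74 96 118 90 / 78 100 112 84 106 / 94 116 88 110 72

The 25 entries sum to 2400, so each line sums to 2400/5 = 480.
Row 4 must total 480; the given cells sum to 380, so (4,2) = 100.
Column 2: 108 + 74 + 100 + 116 + ? = 480, so (1,2) = 82.
Column 4 must total 480; the given cells sum to 370, so (5,4) = 110.
Main diagonal needs 480; the known cells sum to 384, so (3,3) = 96.
Row 5 needs 480; the known cells sum to 386, so (5,1) = 94.
Column 1 must total 480; the given cells sum to 378, so (3,1) = 102.
From anti-diagonal, 480 − (92 + 96 + 100 + 94) gives (1,5) = 98.
From row 1, 480 − (120 + 82 + 76 + 98) gives (1,3) = 104.
Row 3: 102 + 74 + 96 + 118 + ? = 480, so (3,5) = 90.
Column 3: 104 + 96 + 112 + 88 + ? = 480, so (2,3) = 80.
Column 5: 98 + 90 + 106 + 72 + ? = 480, so (2,5) = 114.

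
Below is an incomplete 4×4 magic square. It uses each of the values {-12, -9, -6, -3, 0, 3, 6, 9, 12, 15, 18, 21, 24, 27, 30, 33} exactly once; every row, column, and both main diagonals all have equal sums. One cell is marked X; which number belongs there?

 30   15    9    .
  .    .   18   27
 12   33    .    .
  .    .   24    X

The 16 entries sum to 168, so each line sums to 168/4 = 42.
Row 1 needs 42; the known cells sum to 54, so (1,4) = -12.
Column 3 must total 42; the given cells sum to 51, so (3,3) = -9.
Anti-diagonal needs 42; the known cells sum to 39, so (4,1) = 3.
Row 3: 12 + 33 + (-9) + ? = 42, so (3,4) = 6.
Using column 1: 30 + 12 + 3 + ? → (2,1) = 42 − 45 = -3.
Column 4 needs 42; the known cells sum to 21, so (4,4) = 21.

21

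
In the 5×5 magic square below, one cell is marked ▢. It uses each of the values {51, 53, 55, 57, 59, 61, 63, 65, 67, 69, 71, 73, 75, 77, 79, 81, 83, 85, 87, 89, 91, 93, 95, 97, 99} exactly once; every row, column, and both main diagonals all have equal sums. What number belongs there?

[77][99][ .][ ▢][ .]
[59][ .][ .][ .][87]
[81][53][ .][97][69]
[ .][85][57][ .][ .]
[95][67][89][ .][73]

The 25 entries sum to 1875, so each line sums to 1875/5 = 375.
From row 3, 375 − (81 + 53 + 97 + 69) gives (3,3) = 75.
Using row 5: 95 + 67 + 89 + 73 + ? → (5,4) = 375 − 324 = 51.
Using column 1: 77 + 59 + 81 + 95 + ? → (4,1) = 375 − 312 = 63.
From column 2, 375 − (99 + 53 + 85 + 67) gives (2,2) = 71.
Main diagonal must total 375; the given cells sum to 296, so (4,4) = 79.
The remaining cell in row 4 is (4,5) = 375 − 284 = 91.
The remaining cell in column 5 is (1,5) = 375 − 320 = 55.
Using anti-diagonal: 55 + 75 + 85 + 95 + ? → (2,4) = 375 − 310 = 65.
From row 2, 375 − (59 + 71 + 65 + 87) gives (2,3) = 93.
Column 3: 93 + 75 + 57 + 89 + ? = 375, so (1,3) = 61.
The remaining cell in column 4 is (1,4) = 375 − 292 = 83.

83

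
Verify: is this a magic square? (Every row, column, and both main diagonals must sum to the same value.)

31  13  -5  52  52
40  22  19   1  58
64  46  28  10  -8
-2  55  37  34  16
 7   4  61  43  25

Row 1: 31 + 13 + (-5) + 52 + 52 = 143.
Row 2: 40 + 22 + 19 + 1 + 58 = 140.
Row 3: 64 + 46 + 28 + 10 + (-8) = 140.
Row 4: -2 + 55 + 37 + 34 + 16 = 140.
Row 5: 7 + 4 + 61 + 43 + 25 = 140.
Column 1: 31 + 40 + 64 + (-2) + 7 = 140.
Column 2: 13 + 22 + 46 + 55 + 4 = 140.
Column 3: -5 + 19 + 28 + 37 + 61 = 140.
Column 4: 52 + 1 + 10 + 34 + 43 = 140.
Column 5: 52 + 58 + (-8) + 16 + 25 = 143.
Main diagonal: 31 + 22 + 28 + 34 + 25 = 140.
Anti-diagonal: 52 + 1 + 28 + 55 + 7 = 143.

No — anti-diagonal sums to 143 but main diagonal sums to 140.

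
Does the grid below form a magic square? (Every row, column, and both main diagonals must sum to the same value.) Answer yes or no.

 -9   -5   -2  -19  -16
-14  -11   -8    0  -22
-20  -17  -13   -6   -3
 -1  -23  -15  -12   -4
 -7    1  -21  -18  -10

No — column 3 sums to -59 but row 5 sums to -55.

Row 1: -9 + (-5) + (-2) + (-19) + (-16) = -51.
Row 2: -14 + (-11) + (-8) + 0 + (-22) = -55.
Row 3: -20 + (-17) + (-13) + (-6) + (-3) = -59.
Row 4: -1 + (-23) + (-15) + (-12) + (-4) = -55.
Row 5: -7 + 1 + (-21) + (-18) + (-10) = -55.
Column 1: -9 + (-14) + (-20) + (-1) + (-7) = -51.
Column 2: -5 + (-11) + (-17) + (-23) + 1 = -55.
Column 3: -2 + (-8) + (-13) + (-15) + (-21) = -59.
Column 4: -19 + 0 + (-6) + (-12) + (-18) = -55.
Column 5: -16 + (-22) + (-3) + (-4) + (-10) = -55.
Main diagonal: -9 + (-11) + (-13) + (-12) + (-10) = -55.
Anti-diagonal: -16 + 0 + (-13) + (-23) + (-7) = -59.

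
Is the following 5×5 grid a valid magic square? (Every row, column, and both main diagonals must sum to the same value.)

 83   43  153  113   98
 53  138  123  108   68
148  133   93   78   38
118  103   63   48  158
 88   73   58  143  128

Yes

Row 1: 83 + 43 + 153 + 113 + 98 = 490.
Row 2: 53 + 138 + 123 + 108 + 68 = 490.
Row 3: 148 + 133 + 93 + 78 + 38 = 490.
Row 4: 118 + 103 + 63 + 48 + 158 = 490.
Row 5: 88 + 73 + 58 + 143 + 128 = 490.
Column 1: 83 + 53 + 148 + 118 + 88 = 490.
Column 2: 43 + 138 + 133 + 103 + 73 = 490.
Column 3: 153 + 123 + 93 + 63 + 58 = 490.
Column 4: 113 + 108 + 78 + 48 + 143 = 490.
Column 5: 98 + 68 + 38 + 158 + 128 = 490.
Main diagonal: 83 + 138 + 93 + 48 + 128 = 490.
Anti-diagonal: 98 + 108 + 93 + 103 + 88 = 490.
All lines sum to 490.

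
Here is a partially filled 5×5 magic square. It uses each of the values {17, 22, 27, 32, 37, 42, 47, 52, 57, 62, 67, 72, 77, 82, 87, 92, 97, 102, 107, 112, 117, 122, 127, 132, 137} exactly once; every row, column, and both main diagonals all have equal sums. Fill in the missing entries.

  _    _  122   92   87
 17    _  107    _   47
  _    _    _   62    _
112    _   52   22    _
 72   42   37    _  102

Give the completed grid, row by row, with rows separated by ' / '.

57 27 122 92 87 / 17 137 107 77 47 / 127 97 67 62 32 / 112 82 52 22 117 / 72 42 37 132 102

The 25 entries sum to 1925, so each line sums to 1925/5 = 385.
From row 5, 385 − (72 + 42 + 37 + 102) gives (5,4) = 132.
From column 3, 385 − (122 + 107 + 52 + 37) gives (3,3) = 67.
Column 4: 92 + 62 + 22 + 132 + ? = 385, so (2,4) = 77.
The remaining cell in anti-diagonal is (4,2) = 385 − 303 = 82.
From row 2, 385 − (17 + 107 + 77 + 47) gives (2,2) = 137.
Row 4 needs 385; the known cells sum to 268, so (4,5) = 117.
Using column 5: 87 + 47 + 117 + 102 + ? → (3,5) = 385 − 353 = 32.
The remaining cell in main diagonal is (1,1) = 385 − 328 = 57.
Using row 1: 57 + 122 + 92 + 87 + ? → (1,2) = 385 − 358 = 27.
From column 1, 385 − (57 + 17 + 112 + 72) gives (3,1) = 127.
Column 2: 27 + 137 + 82 + 42 + ? = 385, so (3,2) = 97.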